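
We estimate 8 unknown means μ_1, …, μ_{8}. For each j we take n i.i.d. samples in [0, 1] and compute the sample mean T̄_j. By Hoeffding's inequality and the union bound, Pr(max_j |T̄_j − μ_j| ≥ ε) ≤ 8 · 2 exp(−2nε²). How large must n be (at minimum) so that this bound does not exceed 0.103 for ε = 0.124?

165

Need 2·8·exp(−2nε²) ≤ 0.103, i.e. exp(−2nε²) ≤ 0.103/16.
So 2nε² ≥ ln(16/0.103) = 5.045615.
Hence n ≥ 5.045615/(2·0.124²) = 164.074.
The smallest integer n is 165.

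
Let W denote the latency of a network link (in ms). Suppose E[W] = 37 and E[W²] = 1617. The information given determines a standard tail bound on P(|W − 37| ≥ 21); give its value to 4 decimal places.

0.5624

The first two moments determine the variance, so Chebyshev's inequality is the sharpest standard bound available.
Var(W) = E[W²] − (E[W])² = 1617 − 1369 = 248.
Chebyshev's inequality: P(|W − μ| ≥ t) ≤ Var(W)/t² = 248/441 = 0.5624.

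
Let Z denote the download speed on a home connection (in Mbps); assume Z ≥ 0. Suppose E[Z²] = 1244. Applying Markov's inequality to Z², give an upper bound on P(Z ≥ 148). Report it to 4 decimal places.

0.0568

Since Z ≥ 0, the event {Z ≥ 148} is the same as {Z² ≥ 21904}.
Markov's inequality applied to Z² gives P(Z² ≥ 21904) ≤ E[Z²]/21904 = 1244/21904 = 0.0568.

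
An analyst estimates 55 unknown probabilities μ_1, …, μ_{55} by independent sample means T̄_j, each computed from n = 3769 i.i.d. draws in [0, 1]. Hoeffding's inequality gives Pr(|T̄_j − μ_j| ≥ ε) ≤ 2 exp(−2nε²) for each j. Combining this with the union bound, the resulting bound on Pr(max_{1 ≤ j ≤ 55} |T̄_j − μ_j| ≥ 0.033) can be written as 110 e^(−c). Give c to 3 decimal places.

8.209

Union bound over the 55 events: Pr(max_{1 ≤ j ≤ 55} |T̄_j − μ_j| ≥ 0.033) ≤ 55·2·exp(−2nε²) = 110 exp(−2·3769·0.033²).
So c = 2·3769·0.033² = 8.2089.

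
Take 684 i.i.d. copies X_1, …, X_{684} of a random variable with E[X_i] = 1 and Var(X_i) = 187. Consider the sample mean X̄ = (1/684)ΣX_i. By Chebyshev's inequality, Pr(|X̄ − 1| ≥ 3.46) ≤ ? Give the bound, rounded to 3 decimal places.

0.023

Var(X̄) = Var(X_i)/n = 187/684 = 0.27339.
Chebyshev: Pr(|X̄ − 1| ≥ 3.46) ≤ Var(X̄)/(3.46)² = 187/(684·3.46²) = 0.0228.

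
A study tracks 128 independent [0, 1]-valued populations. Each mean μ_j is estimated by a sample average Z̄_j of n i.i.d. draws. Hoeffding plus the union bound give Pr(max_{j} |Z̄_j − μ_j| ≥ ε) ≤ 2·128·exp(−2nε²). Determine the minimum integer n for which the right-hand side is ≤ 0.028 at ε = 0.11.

Need 2·128·exp(−2nε²) ≤ 0.028, i.e. exp(−2nε²) ≤ 0.028/256.
So 2nε² ≥ ln(256/0.028) = 9.120728.
Hence n ≥ 9.120728/(2·0.11²) = 376.890.
The smallest integer n is 377.

377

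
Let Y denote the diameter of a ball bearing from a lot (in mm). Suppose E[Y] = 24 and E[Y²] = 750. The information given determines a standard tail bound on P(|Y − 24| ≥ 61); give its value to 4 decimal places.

0.0468

The first two moments determine the variance, so Chebyshev's inequality is the sharpest standard bound available.
Var(Y) = E[Y²] − (E[Y])² = 750 − 576 = 174.
Chebyshev's inequality: P(|Y − μ| ≥ t) ≤ Var(Y)/t² = 174/3721 = 0.0468.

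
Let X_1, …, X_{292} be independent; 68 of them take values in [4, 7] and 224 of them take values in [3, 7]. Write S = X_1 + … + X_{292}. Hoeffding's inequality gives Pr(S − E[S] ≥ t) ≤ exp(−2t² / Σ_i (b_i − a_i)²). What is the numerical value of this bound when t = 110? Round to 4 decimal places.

Σ(b_i − a_i)² = 68·3² + 224·4² = 4196.
Exponent = 2·110² / 4196 = 5.76740.
Bound = exp(−5.76740) = 0.00313.

0.0031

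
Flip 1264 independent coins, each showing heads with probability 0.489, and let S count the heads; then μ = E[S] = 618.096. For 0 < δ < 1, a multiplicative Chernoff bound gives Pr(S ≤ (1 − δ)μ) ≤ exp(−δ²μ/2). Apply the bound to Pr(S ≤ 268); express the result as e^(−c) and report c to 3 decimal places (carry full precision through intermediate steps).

99.149

Write 268 = (1 − δ)μ, so δ = 1 − 268/618.096 = 0.5664104…
Then the exponent is δ²μ/2 = (μ − 268)²/(2μ) = 99.149007.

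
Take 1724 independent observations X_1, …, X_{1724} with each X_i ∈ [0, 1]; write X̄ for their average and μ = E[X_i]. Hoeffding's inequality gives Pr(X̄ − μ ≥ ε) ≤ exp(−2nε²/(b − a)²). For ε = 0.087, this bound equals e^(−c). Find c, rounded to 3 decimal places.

26.098

c = 2nε²/(b − a)² = 2·1724·0.087² / 1² = 26.0979.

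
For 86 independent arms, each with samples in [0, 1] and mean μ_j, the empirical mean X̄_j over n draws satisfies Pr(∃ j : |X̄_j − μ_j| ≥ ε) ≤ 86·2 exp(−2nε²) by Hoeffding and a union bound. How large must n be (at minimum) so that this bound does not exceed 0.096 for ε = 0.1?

Need 2·86·exp(−2nε²) ≤ 0.096, i.e. exp(−2nε²) ≤ 0.096/172.
So 2nε² ≥ ln(172/0.096) = 7.490902.
Hence n ≥ 7.490902/(2·0.1²) = 374.545.
The smallest integer n is 375.

375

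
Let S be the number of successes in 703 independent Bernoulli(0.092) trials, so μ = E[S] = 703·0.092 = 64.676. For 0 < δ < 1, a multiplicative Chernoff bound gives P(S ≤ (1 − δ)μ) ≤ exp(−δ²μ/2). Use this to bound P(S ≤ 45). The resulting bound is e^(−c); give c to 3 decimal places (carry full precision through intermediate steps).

2.993

Write 45 = (1 − δ)μ, so δ = 1 − 45/64.676 = 0.3042241…
Then the exponent is δ²μ/2 = (μ − 45)²/(2μ) = 2.992957.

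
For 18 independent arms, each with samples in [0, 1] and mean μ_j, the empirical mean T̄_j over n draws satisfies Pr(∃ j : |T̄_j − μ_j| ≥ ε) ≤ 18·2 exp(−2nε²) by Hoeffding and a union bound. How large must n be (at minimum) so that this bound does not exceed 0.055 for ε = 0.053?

1155

Need 2·18·exp(−2nε²) ≤ 0.055, i.e. exp(−2nε²) ≤ 0.055/36.
So 2nε² ≥ ln(36/0.055) = 6.483941.
Hence n ≥ 6.483941/(2·0.053²) = 1154.137.
The smallest integer n is 1155.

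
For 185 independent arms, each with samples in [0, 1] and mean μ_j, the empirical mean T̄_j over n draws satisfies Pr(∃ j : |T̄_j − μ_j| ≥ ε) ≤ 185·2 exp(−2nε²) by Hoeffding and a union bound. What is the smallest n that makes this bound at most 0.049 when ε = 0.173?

150

Need 2·185·exp(−2nε²) ≤ 0.049, i.e. exp(−2nε²) ≤ 0.049/370.
So 2nε² ≥ ln(370/0.049) = 8.929438.
Hence n ≥ 8.929438/(2·0.173²) = 149.177.
The smallest integer n is 150.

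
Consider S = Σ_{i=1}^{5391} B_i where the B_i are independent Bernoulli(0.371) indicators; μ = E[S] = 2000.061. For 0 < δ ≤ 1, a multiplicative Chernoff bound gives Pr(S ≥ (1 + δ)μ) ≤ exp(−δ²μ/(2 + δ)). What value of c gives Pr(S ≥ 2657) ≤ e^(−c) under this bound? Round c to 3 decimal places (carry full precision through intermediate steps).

Write 2657 = (1 + δ)μ, so δ = 2657/2000.061 − 1 = 0.3284595…
Then the exponent is δ²μ/(2 + δ) = (2657 − μ)² / (μ·(2 + δ)) = 92.669787.

92.670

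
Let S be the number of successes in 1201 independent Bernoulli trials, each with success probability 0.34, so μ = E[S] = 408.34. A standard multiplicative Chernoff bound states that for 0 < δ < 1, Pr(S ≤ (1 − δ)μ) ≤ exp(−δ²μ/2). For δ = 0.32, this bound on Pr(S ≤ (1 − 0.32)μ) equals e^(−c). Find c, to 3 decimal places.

20.907

c = δ²μ/2 = 0.32²·408.34/2 = 20.9070.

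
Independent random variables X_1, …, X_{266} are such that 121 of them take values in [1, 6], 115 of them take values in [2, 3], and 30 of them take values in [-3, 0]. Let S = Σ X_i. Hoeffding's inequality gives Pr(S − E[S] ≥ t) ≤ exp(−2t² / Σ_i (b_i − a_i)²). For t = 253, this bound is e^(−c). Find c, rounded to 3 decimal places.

Σ(b_i − a_i)² = 121·5² + 115·1² + 30·3² = 3410.
c = 2t² / 3410 = 2·253² / 3410 = 37.5419.

37.542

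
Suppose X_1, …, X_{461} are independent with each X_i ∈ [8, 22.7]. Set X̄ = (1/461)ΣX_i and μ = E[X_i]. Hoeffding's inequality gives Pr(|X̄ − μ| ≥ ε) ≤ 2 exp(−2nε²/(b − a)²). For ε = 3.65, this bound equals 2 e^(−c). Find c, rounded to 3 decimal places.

56.844

c = 2nε²/(b − a)² = 2·461·3.65² / 14.7² = 56.8437.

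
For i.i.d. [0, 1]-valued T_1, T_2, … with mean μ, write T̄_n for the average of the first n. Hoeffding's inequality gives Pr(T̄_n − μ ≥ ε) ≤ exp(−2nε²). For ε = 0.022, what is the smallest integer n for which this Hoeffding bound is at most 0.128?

Require exp(−2nε²) ≤ 0.128, i.e. 2nε² ≥ ln(1/0.128) = 2.055725.
So n ≥ 2.055725 / (2·0.022²) = 2123.683.
The smallest integer n is 2124.

2124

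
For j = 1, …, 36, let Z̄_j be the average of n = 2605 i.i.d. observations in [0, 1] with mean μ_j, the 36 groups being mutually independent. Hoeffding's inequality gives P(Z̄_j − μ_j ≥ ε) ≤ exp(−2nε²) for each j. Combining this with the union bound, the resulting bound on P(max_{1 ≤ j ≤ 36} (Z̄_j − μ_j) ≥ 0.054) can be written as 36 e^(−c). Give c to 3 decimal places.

15.192

Union bound over the 36 events: P(max_{1 ≤ j ≤ 36} (Z̄_j − μ_j) ≥ 0.054) ≤ 36·exp(−2nε²) = 36 exp(−2·2605·0.054²).
So c = 2·2605·0.054² = 15.1924.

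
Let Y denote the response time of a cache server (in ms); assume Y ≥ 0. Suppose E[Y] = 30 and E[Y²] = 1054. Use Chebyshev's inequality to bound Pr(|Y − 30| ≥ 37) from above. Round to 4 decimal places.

Var(Y) = E[Y²] − (E[Y])² = 1054 − 900 = 154.
Chebyshev's inequality: Pr(|Y − μ| ≥ t) ≤ Var(Y)/t² = 154/1369 = 0.1125.

0.1125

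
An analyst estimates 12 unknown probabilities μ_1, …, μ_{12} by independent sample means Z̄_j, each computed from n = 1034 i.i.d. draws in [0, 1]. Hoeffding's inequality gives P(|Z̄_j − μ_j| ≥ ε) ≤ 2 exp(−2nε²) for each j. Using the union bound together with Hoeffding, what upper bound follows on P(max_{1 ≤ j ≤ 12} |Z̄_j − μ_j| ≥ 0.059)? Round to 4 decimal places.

0.0179

Per-experiment Hoeffding bound: 2·exp(−2·1034·0.059²) = 2·exp(−7.19871) = 0.0014951.
Union bound over 12 events: 12·0.0014951 = 0.01794.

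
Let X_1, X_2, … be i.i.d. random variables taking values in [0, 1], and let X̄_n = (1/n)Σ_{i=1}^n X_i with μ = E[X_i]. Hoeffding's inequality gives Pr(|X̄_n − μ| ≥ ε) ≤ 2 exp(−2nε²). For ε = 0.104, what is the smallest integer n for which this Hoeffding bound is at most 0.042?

179

Require 2·exp(−2nε²) ≤ 0.042, i.e. 2nε² ≥ ln(2/0.042) = 3.863233.
So n ≥ 3.863233 / (2·0.104²) = 178.589.
The smallest integer n is 179.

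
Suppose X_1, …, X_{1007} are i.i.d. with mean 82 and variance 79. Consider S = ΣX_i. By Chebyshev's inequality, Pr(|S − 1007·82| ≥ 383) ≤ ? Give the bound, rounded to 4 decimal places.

0.5423

Var(S) = n·Var(X_i) = 1007·79 = 79553.
Chebyshev: Pr(|S − 1007·82| ≥ 383) ≤ Var(S)/383² = 79553/146689 = 0.5423.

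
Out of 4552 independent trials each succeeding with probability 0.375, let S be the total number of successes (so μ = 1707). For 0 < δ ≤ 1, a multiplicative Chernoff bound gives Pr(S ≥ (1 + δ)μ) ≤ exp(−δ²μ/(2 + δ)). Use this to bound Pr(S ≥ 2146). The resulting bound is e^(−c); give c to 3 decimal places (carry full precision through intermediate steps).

50.018

Write 2146 = (1 + δ)μ, so δ = 2146/1707 − 1 = 0.2571763…
Then the exponent is δ²μ/(2 + δ) = (2146 − μ)² / (μ·(2 + δ)) = 50.018427.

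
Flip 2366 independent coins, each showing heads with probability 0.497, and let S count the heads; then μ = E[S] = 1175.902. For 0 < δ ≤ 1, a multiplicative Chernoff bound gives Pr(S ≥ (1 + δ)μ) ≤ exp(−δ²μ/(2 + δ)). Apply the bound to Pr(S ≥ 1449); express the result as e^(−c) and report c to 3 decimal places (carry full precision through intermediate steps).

Write 1449 = (1 + δ)μ, so δ = 1449/1175.902 − 1 = 0.2322455…
Then the exponent is δ²μ/(2 + δ) = (1449 − μ)² / (μ·(2 + δ)) = 28.413448.

28.413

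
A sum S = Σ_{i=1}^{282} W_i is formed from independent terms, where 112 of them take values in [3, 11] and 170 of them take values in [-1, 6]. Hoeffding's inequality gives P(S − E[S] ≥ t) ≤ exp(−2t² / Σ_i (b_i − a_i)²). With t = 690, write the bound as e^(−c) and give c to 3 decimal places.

Σ(b_i − a_i)² = 112·8² + 170·7² = 15498.
c = 2t² / 15498 = 2·690² / 15498 = 61.4402.

61.440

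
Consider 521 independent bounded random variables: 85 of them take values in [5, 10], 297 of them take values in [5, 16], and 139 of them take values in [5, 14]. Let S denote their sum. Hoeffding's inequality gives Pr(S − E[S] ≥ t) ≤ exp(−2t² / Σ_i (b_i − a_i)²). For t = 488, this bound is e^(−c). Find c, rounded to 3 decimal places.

Σ(b_i − a_i)² = 85·5² + 297·11² + 139·9² = 49321.
c = 2t² / 49321 = 2·488² / 49321 = 9.6569.

9.657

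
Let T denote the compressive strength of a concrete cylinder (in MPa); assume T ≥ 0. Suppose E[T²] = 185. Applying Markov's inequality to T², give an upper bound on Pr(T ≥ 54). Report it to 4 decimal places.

Since T ≥ 0, the event {T ≥ 54} is the same as {T² ≥ 2916}.
Markov's inequality applied to T² gives Pr(T² ≥ 2916) ≤ E[T²]/2916 = 185/2916 = 0.0634.

0.0634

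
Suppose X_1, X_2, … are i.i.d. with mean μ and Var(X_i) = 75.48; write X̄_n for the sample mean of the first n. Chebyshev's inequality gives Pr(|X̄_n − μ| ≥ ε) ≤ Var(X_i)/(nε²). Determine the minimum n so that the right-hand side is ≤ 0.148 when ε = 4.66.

Require 75.48/(n·4.66²) ≤ 0.148, i.e. n ≥ 75.48/(0.148·4.66²) = 23.485.
The smallest integer n is 24.

24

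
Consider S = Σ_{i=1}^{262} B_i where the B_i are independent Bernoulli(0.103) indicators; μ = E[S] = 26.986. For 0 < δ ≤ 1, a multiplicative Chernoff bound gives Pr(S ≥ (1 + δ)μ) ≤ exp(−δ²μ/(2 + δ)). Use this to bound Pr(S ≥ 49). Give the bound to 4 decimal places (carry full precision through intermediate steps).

Write 49 = (1 + δ)μ, so δ = 49/26.986 − 1 = 0.8157563…
Then the exponent is δ²μ/(2 + δ) = (49 − μ)² / (μ·(2 + δ)) = 6.377704.
Bound = exp(−6.377704) = 0.00170.

0.0017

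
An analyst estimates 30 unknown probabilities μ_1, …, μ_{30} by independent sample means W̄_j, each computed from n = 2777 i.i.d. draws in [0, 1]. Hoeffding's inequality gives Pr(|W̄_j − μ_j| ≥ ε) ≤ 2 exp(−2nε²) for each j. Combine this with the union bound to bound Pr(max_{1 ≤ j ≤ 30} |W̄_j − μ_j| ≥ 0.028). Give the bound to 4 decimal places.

Per-experiment Hoeffding bound: 2·exp(−2·2777·0.028²) = 2·exp(−4.35434) = 0.025702.
Union bound over 30 events: 30·0.025702 = 0.77106.

0.7711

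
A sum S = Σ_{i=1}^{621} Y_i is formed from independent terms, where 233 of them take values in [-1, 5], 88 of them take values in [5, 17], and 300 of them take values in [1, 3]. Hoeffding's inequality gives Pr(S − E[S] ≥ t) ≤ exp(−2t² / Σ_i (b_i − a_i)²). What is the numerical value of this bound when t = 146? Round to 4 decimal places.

0.1473

Σ(b_i − a_i)² = 233·6² + 88·12² + 300·2² = 22260.
Exponent = 2·146² / 22260 = 1.91518.
Bound = exp(−1.91518) = 0.14731.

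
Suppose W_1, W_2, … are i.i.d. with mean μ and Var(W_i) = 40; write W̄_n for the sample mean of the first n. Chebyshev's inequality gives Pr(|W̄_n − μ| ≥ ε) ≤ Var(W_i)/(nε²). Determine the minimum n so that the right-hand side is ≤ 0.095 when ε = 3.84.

Require 40/(n·3.84²) ≤ 0.095, i.e. n ≥ 40/(0.095·3.84²) = 28.554.
The smallest integer n is 29.

29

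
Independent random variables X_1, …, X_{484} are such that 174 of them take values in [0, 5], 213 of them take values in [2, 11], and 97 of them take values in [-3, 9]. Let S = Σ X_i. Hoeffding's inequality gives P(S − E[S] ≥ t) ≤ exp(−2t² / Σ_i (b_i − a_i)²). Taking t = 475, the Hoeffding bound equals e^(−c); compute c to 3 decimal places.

Σ(b_i − a_i)² = 174·5² + 213·9² + 97·12² = 35571.
c = 2t² / 35571 = 2·475² / 35571 = 12.6859.

12.686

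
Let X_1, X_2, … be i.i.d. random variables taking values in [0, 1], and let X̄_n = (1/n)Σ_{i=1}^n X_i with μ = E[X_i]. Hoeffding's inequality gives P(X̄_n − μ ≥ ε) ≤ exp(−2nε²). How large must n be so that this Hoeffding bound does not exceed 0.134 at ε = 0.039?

661

Require exp(−2nε²) ≤ 0.134, i.e. 2nε² ≥ ln(1/0.134) = 2.009915.
So n ≥ 2.009915 / (2·0.039²) = 660.722.
The smallest integer n is 661.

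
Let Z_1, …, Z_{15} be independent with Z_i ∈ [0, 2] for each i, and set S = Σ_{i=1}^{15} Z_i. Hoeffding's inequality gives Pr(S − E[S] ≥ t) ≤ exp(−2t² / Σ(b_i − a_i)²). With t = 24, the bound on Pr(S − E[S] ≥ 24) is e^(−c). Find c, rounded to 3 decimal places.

19.200

Σ(b_i − a_i)² = 15·(2)² = 60.
c = 2t²/60 = 2·24²/60 = 19.2000.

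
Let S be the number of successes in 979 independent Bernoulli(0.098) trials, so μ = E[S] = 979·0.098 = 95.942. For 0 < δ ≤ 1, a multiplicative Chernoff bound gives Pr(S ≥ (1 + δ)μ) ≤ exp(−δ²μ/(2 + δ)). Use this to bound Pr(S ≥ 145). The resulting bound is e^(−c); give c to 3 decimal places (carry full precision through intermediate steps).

Write 145 = (1 + δ)μ, so δ = 145/95.942 − 1 = 0.5113298…
Then the exponent is δ²μ/(2 + δ) = (145 − μ)² / (μ·(2 + δ)) = 9.988659.

9.989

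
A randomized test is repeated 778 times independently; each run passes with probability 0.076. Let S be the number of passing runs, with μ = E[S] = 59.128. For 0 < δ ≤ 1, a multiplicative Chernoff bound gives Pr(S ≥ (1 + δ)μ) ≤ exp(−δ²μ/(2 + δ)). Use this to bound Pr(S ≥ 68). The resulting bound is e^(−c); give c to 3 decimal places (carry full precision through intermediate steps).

Write 68 = (1 + δ)μ, so δ = 68/59.128 − 1 = 0.1500474…
Then the exponent is δ²μ/(2 + δ) = (68 − μ)² / (μ·(2 + δ)) = 0.619159.

0.619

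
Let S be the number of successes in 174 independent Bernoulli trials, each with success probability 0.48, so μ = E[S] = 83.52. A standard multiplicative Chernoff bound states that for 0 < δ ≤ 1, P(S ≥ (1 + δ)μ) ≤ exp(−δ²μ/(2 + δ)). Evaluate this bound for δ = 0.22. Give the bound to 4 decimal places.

0.1619

Exponent = δ²μ/(2 + δ) = 0.22²·83.52/2.22 = 1.8209.
Bound = exp(−1.8209) = 0.16188.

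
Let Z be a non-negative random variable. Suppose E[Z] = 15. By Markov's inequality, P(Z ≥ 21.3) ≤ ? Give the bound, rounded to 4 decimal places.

0.7042

Markov's inequality: for a non-negative random variable, P(Z ≥ a) ≤ E[Z]/a.
Here E[Z] = 15 and a = 21.3, so the bound is 15/21.3 = 0.7042.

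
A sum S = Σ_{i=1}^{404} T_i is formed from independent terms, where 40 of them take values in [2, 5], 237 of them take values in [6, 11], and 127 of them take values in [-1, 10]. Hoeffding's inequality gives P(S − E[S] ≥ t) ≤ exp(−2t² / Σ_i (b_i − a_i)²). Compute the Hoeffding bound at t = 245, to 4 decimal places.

Σ(b_i − a_i)² = 40·3² + 237·5² + 127·11² = 21652.
Exponent = 2·245² / 21652 = 5.54452.
Bound = exp(−5.54452) = 0.00391.

0.0039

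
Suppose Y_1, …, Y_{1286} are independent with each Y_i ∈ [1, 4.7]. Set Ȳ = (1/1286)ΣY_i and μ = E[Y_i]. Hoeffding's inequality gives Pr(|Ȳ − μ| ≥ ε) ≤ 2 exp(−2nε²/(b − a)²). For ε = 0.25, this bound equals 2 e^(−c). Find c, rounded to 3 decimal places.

c = 2nε²/(b − a)² = 2·1286·0.25² / 3.7² = 11.7421.

11.742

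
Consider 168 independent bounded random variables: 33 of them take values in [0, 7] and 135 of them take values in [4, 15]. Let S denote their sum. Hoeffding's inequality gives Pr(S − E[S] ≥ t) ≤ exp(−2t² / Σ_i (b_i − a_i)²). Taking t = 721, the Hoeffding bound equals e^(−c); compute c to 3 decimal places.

57.915

Σ(b_i − a_i)² = 33·7² + 135·11² = 17952.
c = 2t² / 17952 = 2·721² / 17952 = 57.9145.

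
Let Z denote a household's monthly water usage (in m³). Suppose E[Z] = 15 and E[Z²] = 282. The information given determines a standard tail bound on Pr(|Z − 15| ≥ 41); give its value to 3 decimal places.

The first two moments determine the variance, so Chebyshev's inequality is the sharpest standard bound available.
Var(Z) = E[Z²] − (E[Z])² = 282 − 225 = 57.
Chebyshev's inequality: Pr(|Z − μ| ≥ t) ≤ Var(Z)/t² = 57/1681 = 0.0339.

0.034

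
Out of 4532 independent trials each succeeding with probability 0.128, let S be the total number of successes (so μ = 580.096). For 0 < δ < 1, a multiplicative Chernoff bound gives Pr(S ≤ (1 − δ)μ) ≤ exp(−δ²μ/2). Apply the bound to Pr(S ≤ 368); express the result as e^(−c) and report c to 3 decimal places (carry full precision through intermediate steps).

38.774

Write 368 = (1 − δ)μ, so δ = 1 − 368/580.096 = 0.3656222…
Then the exponent is δ²μ/2 = (μ − 368)²/(2μ) = 38.773508.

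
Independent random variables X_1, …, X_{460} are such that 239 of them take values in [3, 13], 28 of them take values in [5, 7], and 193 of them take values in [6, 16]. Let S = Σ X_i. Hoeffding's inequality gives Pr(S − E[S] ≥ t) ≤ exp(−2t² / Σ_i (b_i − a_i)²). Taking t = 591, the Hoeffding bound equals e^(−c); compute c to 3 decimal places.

Σ(b_i − a_i)² = 239·10² + 28·2² + 193·10² = 43312.
c = 2t² / 43312 = 2·591² / 43312 = 16.1286.

16.129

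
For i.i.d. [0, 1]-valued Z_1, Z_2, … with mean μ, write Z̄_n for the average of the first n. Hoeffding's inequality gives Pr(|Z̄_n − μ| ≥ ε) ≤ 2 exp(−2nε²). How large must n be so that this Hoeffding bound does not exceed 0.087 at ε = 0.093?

Require 2·exp(−2nε²) ≤ 0.087, i.e. 2nε² ≥ ln(2/0.087) = 3.134994.
So n ≥ 3.134994 / (2·0.093²) = 181.234.
The smallest integer n is 182.

182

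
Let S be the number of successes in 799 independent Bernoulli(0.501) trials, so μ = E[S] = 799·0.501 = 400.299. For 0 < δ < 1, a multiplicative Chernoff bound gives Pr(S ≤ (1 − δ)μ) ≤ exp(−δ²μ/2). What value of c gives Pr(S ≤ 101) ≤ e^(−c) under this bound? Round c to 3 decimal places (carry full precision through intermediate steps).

Write 101 = (1 − δ)μ, so δ = 1 − 101/400.299 = 0.7476886…
Then the exponent is δ²μ/2 = (μ − 101)²/(2μ) = 111.891226.

111.891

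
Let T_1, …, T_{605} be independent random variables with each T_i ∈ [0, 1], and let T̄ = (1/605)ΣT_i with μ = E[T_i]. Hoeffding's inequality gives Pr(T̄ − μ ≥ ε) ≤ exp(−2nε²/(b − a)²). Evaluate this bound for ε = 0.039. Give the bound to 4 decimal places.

0.1588

Exponent: 2nε²/(b − a)² = 2·605·0.039² / 1² = 1.84041.
Bound = exp(−1.84041) = 0.15875.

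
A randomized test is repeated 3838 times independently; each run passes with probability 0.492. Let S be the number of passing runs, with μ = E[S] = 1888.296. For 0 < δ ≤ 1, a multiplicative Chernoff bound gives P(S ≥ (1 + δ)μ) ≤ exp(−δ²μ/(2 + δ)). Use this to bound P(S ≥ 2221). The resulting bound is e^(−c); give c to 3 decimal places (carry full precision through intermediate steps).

26.937

Write 2221 = (1 + δ)μ, so δ = 2221/1888.296 − 1 = 0.1761927…
Then the exponent is δ²μ/(2 + δ) = (2221 − μ)² / (μ·(2 + δ)) = 26.936962.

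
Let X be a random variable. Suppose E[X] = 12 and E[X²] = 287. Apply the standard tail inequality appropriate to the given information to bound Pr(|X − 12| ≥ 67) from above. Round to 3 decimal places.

0.032

The first two moments determine the variance, so Chebyshev's inequality is the sharpest standard bound available.
Var(X) = E[X²] − (E[X])² = 287 − 144 = 143.
Chebyshev's inequality: Pr(|X − μ| ≥ t) ≤ Var(X)/t² = 143/4489 = 0.0319.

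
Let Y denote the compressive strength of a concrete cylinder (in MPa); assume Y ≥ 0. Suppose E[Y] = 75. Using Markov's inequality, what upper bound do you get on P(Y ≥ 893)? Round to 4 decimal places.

0.0840

Markov's inequality: for a non-negative random variable, P(Y ≥ a) ≤ E[Y]/a.
Here E[Y] = 75 and a = 893, so the bound is 75/893 = 0.0840.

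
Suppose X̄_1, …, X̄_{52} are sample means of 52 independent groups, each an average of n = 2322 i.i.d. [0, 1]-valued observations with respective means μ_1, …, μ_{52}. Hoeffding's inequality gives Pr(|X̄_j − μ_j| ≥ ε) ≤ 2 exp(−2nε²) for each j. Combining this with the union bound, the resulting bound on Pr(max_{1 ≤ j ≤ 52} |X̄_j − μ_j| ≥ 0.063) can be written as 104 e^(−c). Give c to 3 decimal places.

18.432

Union bound over the 52 events: Pr(max_{1 ≤ j ≤ 52} |X̄_j − μ_j| ≥ 0.063) ≤ 52·2·exp(−2nε²) = 104 exp(−2·2322·0.063²).
So c = 2·2322·0.063² = 18.4320.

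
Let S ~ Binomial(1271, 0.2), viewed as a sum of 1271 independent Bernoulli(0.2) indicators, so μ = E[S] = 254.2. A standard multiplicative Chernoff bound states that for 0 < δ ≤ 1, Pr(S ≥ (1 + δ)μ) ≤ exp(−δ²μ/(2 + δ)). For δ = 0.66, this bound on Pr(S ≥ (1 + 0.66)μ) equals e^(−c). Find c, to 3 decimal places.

c = δ²μ/(2 + δ) = 0.66²·254.2/(2 + 0.66) = 41.6276.

41.628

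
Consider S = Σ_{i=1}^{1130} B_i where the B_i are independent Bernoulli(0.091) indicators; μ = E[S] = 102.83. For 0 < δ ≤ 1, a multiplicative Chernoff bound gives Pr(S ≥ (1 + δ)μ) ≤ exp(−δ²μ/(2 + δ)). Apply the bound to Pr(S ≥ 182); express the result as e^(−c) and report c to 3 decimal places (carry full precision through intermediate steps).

Write 182 = (1 + δ)μ, so δ = 182/102.83 − 1 = 0.7699115…
Then the exponent is δ²μ/(2 + δ) = (182 − μ)² / (μ·(2 + δ)) = 22.005719.

22.006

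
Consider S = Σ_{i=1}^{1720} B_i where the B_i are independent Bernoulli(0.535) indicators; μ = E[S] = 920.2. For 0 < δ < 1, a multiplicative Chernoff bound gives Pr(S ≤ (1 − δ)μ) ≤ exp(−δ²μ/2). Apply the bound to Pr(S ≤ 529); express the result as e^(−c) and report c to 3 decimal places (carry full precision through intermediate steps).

Write 529 = (1 − δ)μ, so δ = 1 − 529/920.2 = 0.425125…
Then the exponent is δ²μ/2 = (μ − 529)²/(2μ) = 83.154445.

83.154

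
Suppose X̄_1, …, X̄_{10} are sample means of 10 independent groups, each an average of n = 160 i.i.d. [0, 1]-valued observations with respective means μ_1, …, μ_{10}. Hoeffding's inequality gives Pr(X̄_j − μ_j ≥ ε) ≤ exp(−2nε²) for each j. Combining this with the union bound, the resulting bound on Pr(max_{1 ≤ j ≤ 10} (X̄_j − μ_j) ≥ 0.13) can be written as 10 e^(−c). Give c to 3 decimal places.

Union bound over the 10 events: Pr(max_{1 ≤ j ≤ 10} (X̄_j − μ_j) ≥ 0.13) ≤ 10·exp(−2nε²) = 10 exp(−2·160·0.13²).
So c = 2·160·0.13² = 5.4080.

5.408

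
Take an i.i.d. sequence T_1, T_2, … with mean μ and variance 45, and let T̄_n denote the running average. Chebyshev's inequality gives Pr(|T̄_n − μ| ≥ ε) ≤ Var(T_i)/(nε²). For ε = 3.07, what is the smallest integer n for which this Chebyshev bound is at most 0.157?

31

Require 45/(n·3.07²) ≤ 0.157, i.e. n ≥ 45/(0.157·3.07²) = 30.411.
The smallest integer n is 31.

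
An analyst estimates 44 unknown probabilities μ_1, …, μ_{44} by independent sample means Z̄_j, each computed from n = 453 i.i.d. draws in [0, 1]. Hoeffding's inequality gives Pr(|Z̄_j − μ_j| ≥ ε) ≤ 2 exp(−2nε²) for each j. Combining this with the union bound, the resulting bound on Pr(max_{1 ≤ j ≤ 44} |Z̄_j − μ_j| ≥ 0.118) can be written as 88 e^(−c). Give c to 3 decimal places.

Union bound over the 44 events: Pr(max_{1 ≤ j ≤ 44} |Z̄_j − μ_j| ≥ 0.118) ≤ 44·2·exp(−2nε²) = 88 exp(−2·453·0.118²).
So c = 2·453·0.118² = 12.6151.

12.615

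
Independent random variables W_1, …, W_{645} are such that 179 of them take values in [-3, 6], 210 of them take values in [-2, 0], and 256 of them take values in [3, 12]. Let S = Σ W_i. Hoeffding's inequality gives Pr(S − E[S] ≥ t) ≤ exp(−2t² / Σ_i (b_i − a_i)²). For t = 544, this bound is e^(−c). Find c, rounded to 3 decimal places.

Σ(b_i − a_i)² = 179·9² + 210·2² + 256·9² = 36075.
c = 2t² / 36075 = 2·544² / 36075 = 16.4067.

16.407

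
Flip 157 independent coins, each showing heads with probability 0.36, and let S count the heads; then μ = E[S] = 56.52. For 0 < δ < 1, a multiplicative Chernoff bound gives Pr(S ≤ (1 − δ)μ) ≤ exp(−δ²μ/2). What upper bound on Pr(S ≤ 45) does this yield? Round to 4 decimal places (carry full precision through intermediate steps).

Write 45 = (1 − δ)μ, so δ = 1 − 45/56.52 = 0.2038217…
Then the exponent is δ²μ/2 = (μ − 45)²/(2μ) = 1.174013.
Bound = exp(−1.174013) = 0.30912.

0.3091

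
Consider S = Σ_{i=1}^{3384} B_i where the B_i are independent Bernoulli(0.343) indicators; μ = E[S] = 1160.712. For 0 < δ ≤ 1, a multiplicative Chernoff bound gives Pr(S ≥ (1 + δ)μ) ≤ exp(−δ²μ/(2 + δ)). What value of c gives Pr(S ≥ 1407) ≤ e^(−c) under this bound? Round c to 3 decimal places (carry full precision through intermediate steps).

23.623

Write 1407 = (1 + δ)μ, so δ = 1407/1160.712 − 1 = 0.212187…
Then the exponent is δ²μ/(2 + δ) = (1407 − μ)² / (μ·(2 + δ)) = 23.623280.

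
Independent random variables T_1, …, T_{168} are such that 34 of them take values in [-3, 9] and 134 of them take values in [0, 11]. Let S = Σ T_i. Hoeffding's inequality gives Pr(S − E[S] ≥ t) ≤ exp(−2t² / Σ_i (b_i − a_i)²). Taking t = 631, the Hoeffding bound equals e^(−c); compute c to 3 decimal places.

Σ(b_i − a_i)² = 34·12² + 134·11² = 21110.
c = 2t² / 21110 = 2·631² / 21110 = 37.7225.

37.723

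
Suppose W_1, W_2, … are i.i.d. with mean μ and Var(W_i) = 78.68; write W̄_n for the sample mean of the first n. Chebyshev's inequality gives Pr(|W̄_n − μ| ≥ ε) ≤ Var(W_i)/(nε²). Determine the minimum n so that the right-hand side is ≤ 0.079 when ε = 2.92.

117

Require 78.68/(n·2.92²) ≤ 0.079, i.e. n ≥ 78.68/(0.079·2.92²) = 116.808.
The smallest integer n is 117.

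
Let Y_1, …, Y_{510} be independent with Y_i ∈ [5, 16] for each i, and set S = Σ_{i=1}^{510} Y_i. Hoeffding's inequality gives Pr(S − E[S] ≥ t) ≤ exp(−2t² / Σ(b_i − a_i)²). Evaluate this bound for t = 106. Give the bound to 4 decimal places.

Σ(b_i − a_i)² = 510·(11)² = 61710.
Exponent = 2·106²/61710 = 0.3642.
Bound = exp(−0.3642) = 0.69478.

0.6948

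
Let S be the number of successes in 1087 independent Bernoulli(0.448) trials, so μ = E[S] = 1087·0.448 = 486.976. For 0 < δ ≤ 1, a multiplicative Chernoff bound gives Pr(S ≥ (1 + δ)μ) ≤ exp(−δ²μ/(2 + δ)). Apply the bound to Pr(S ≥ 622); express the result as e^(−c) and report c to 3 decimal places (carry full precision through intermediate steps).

Write 622 = (1 + δ)μ, so δ = 622/486.976 − 1 = 0.2772703…
Then the exponent is δ²μ/(2 + δ) = (622 − μ)² / (μ·(2 + δ)) = 16.439923.

16.440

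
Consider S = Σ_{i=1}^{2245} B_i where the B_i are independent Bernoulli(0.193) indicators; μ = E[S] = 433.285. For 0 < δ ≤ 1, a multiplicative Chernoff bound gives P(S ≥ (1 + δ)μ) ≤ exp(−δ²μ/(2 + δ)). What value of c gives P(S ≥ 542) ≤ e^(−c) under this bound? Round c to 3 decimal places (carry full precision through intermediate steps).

Write 542 = (1 + δ)μ, so δ = 542/433.285 − 1 = 0.2509088…
Then the exponent is δ²μ/(2 + δ) = (542 − μ)² / (μ·(2 + δ)) = 12.118459.

12.118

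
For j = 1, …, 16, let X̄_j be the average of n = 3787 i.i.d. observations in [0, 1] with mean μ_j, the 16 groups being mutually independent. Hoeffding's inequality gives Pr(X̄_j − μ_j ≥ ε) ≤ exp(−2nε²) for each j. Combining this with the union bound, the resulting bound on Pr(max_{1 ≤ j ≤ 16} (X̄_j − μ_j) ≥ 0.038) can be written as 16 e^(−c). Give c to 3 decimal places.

Union bound over the 16 events: Pr(max_{1 ≤ j ≤ 16} (X̄_j − μ_j) ≥ 0.038) ≤ 16·exp(−2nε²) = 16 exp(−2·3787·0.038²).
So c = 2·3787·0.038² = 10.9369.

10.937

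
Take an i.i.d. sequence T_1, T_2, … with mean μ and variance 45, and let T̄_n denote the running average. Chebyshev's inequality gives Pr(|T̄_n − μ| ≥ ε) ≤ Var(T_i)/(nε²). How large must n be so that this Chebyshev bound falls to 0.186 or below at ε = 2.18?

51

Require 45/(n·2.18²) ≤ 0.186, i.e. n ≥ 45/(0.186·2.18²) = 50.908.
The smallest integer n is 51.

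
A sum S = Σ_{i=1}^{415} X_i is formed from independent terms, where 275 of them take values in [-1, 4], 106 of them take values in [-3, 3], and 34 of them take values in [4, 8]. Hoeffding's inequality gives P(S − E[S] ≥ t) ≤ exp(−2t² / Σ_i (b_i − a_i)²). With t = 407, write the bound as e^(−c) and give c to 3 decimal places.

29.488

Σ(b_i − a_i)² = 275·5² + 106·6² + 34·4² = 11235.
c = 2t² / 11235 = 2·407² / 11235 = 29.4880.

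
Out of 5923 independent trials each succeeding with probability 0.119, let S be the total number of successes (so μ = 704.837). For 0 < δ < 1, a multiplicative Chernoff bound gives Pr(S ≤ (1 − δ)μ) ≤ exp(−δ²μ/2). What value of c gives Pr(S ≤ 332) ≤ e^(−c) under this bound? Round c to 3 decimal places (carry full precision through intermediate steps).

98.610

Write 332 = (1 − δ)μ, so δ = 1 − 332/704.837 = 0.5289691…
Then the exponent is δ²μ/2 = (μ − 332)²/(2μ) = 98.609628.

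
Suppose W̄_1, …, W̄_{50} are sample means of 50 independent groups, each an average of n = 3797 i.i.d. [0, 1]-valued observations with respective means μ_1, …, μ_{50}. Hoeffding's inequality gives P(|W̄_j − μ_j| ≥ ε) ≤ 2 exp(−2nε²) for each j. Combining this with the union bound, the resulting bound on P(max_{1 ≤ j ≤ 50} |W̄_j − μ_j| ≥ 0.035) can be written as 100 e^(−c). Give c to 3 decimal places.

9.303

Union bound over the 50 events: P(max_{1 ≤ j ≤ 50} |W̄_j − μ_j| ≥ 0.035) ≤ 50·2·exp(−2nε²) = 100 exp(−2·3797·0.035²).
So c = 2·3797·0.035² = 9.3026.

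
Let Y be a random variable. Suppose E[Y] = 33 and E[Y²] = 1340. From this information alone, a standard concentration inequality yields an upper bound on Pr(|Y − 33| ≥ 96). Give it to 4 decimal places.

0.0272

The first two moments determine the variance, so Chebyshev's inequality is the sharpest standard bound available.
Var(Y) = E[Y²] − (E[Y])² = 1340 − 1089 = 251.
Chebyshev's inequality: Pr(|Y − μ| ≥ t) ≤ Var(Y)/t² = 251/9216 = 0.0272.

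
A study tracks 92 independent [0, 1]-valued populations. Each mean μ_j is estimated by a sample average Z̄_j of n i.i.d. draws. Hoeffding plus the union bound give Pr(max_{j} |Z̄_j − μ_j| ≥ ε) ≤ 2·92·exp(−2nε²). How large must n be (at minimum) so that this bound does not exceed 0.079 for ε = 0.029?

4610

Need 2·92·exp(−2nε²) ≤ 0.079, i.e. exp(−2nε²) ≤ 0.079/184.
So 2nε² ≥ ln(184/0.079) = 7.753243.
Hence n ≥ 7.753243/(2·0.029²) = 4609.538.
The smallest integer n is 4610.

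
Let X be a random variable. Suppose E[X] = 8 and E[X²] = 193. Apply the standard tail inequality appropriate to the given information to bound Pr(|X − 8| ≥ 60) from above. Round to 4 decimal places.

The first two moments determine the variance, so Chebyshev's inequality is the sharpest standard bound available.
Var(X) = E[X²] − (E[X])² = 193 − 64 = 129.
Chebyshev's inequality: Pr(|X − μ| ≥ t) ≤ Var(X)/t² = 129/3600 = 0.0358.

0.0358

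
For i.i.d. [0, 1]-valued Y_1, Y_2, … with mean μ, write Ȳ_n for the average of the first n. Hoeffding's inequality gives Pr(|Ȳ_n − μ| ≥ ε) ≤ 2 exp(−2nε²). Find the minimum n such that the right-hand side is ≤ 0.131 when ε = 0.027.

Require 2·exp(−2nε²) ≤ 0.131, i.e. 2nε² ≥ ln(2/0.131) = 2.725705.
So n ≥ 2.725705 / (2·0.027²) = 1869.482.
The smallest integer n is 1870.

1870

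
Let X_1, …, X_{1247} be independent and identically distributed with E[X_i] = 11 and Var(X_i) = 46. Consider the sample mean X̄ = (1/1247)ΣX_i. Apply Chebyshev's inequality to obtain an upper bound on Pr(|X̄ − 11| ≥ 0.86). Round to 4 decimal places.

Var(X̄) = Var(X_i)/n = 46/1247 = 0.036889.
Chebyshev: Pr(|X̄ − 11| ≥ 0.86) ≤ Var(X̄)/(0.86)² = 46/(1247·0.86²) = 0.0499.

0.0499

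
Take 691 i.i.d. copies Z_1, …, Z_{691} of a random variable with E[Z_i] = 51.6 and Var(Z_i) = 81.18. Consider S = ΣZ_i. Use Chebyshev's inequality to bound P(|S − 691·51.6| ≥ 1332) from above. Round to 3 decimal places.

0.032

Var(S) = n·Var(Z_i) = 691·81.18 = 56095.38.
Chebyshev: P(|S − 691·51.6| ≥ 1332) ≤ Var(S)/1332² = 56095.38/1774224 = 0.0316.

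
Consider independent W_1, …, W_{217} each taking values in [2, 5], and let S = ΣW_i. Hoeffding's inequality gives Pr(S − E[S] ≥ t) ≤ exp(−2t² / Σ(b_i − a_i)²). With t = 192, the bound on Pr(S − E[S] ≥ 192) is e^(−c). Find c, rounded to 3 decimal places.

Σ(b_i − a_i)² = 217·(3)² = 1953.
c = 2t²/1953 = 2·192²/1953 = 37.7512.

37.751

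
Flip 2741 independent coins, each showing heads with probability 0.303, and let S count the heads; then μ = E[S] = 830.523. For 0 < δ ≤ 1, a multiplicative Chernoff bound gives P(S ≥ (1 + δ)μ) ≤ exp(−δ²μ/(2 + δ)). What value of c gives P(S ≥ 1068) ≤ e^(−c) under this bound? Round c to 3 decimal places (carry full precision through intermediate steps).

29.705

Write 1068 = (1 + δ)μ, so δ = 1068/830.523 − 1 = 0.2859367…
Then the exponent is δ²μ/(2 + δ) = (1068 − μ)² / (μ·(2 + δ)) = 29.704842.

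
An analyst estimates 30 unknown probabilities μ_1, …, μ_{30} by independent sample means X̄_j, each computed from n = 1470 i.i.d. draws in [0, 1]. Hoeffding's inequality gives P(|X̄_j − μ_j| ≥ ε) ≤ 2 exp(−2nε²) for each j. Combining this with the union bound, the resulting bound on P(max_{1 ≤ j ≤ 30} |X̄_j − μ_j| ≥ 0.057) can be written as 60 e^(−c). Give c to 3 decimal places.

9.552

Union bound over the 30 events: P(max_{1 ≤ j ≤ 30} |X̄_j − μ_j| ≥ 0.057) ≤ 30·2·exp(−2nε²) = 60 exp(−2·1470·0.057²).
So c = 2·1470·0.057² = 9.5521.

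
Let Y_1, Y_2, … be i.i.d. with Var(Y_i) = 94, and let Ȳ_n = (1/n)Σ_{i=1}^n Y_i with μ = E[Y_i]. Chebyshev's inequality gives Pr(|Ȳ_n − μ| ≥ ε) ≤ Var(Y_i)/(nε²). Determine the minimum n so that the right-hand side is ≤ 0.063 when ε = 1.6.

583

Require 94/(n·1.6²) ≤ 0.063, i.e. n ≥ 94/(0.063·1.6²) = 582.837.
The smallest integer n is 583.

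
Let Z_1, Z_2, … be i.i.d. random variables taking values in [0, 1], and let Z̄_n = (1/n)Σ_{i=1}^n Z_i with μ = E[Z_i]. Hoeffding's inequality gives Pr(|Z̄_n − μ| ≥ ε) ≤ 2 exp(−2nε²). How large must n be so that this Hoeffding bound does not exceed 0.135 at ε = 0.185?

Require 2·exp(−2nε²) ≤ 0.135, i.e. 2nε² ≥ ln(2/0.135) = 2.695628.
So n ≥ 2.695628 / (2·0.185²) = 39.381.
The smallest integer n is 40.

40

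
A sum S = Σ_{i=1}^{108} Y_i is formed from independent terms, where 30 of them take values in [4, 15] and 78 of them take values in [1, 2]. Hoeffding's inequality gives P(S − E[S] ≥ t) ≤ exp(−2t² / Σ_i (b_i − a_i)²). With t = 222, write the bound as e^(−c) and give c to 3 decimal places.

26.583

Σ(b_i − a_i)² = 30·11² + 78·1² = 3708.
c = 2t² / 3708 = 2·222² / 3708 = 26.5825.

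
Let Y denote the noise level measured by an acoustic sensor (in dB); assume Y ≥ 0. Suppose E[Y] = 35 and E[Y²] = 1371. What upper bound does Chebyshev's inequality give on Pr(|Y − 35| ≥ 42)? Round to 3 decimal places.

Var(Y) = E[Y²] − (E[Y])² = 1371 − 1225 = 146.
Chebyshev's inequality: Pr(|Y − μ| ≥ t) ≤ Var(Y)/t² = 146/1764 = 0.0828.

0.083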